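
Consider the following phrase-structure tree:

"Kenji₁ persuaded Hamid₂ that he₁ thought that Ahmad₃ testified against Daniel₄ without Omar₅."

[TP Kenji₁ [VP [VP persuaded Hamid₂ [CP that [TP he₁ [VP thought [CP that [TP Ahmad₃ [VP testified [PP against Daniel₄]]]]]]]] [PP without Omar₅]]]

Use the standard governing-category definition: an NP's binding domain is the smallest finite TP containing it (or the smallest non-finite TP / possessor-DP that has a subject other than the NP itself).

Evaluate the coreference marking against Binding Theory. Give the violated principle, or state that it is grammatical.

The two coindexed NPs are *Kenji₁* and *he₁*.
*he₁* is a pronoun; nothing c-commands it within its binding domain (the embedded TP.), so Principle B holds trivially.
*Kenji₁* is an R-expression; *he₁* does not c-command it, and no other NP shares its index, so Principle C is satisfied.
All principles are respected.

grammatical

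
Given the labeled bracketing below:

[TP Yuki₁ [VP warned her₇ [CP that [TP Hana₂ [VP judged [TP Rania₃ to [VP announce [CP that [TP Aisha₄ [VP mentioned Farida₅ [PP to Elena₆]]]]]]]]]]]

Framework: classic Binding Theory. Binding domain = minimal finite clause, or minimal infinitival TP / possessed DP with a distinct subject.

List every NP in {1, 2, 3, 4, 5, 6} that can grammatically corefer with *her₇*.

none

*her* is a pronoun, so Principle B applies: it must be free in its binding domain.
Binding domain of *her₇*: the matrix TP, whose subject is Yuki₁.
*Yuki₁* c-commands the pronoun within its binding domain → coindexation would violate Principle B.
*Hana₂*: the pronoun c-commands this R-expression → coindexation would violate Principle C on *Hana₂*.
*Rania₃*: the pronoun c-commands this R-expression → coindexation would violate Principle C on *Rania₃*.
*Aisha₄*: the pronoun c-commands this R-expression → coindexation would violate Principle C on *Aisha₄*.
*Farida₅*: the pronoun c-commands this R-expression → coindexation would violate Principle C on *Farida₅*.
*Elena₆*: the pronoun c-commands this R-expression → coindexation would violate Principle C on *Elena₆*.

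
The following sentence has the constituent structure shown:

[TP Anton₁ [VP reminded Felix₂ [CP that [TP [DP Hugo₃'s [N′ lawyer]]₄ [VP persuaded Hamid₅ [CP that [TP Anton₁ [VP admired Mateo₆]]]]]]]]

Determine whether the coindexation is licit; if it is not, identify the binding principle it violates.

Principle C

The two coindexed NPs are *Anton₁* (the lower occurrence) and *Anton₁* (the higher occurrence).
*Anton₁* (the lower occurrence) is an R-expression. Principle C requires it to be free everywhere.
*Anton₁* (the higher occurrence) c-commands it and carries the same index.
The R-expression is bound → Principle C violation.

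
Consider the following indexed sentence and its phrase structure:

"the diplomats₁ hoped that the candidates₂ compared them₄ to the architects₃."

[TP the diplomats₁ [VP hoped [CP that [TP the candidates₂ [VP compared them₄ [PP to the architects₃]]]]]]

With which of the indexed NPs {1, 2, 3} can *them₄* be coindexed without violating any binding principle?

{1}

*them* is a pronoun, so Principle B applies: it must be free in its binding domain.
Binding domain of *them₄*: the embedded TP, whose subject is the candidates₂.
*the diplomats₁* c-commands the pronoun but from outside its binding domain, and is not c-commanded by it → coindexation permitted.
*the candidates₂* c-commands the pronoun within its binding domain → coindexation would violate Principle B.
*the architects₃*: the pronoun c-commands this R-expression → coindexation would violate Principle C on *the architects₃*.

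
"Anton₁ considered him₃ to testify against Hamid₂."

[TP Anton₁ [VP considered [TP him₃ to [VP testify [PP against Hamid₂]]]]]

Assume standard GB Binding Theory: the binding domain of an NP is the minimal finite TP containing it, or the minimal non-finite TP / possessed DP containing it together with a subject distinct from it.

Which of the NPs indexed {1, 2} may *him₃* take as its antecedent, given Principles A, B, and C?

*him* is a pronoun, so Principle B applies: it must be free in its binding domain.
Binding domain of *him₃*: the matrix TP, whose subject is Anton₁.
*Anton₁* c-commands the pronoun within its binding domain → coindexation would violate Principle B.
*Hamid₂*: the pronoun c-commands this R-expression → coindexation would violate Principle C on *Hamid₂*.

none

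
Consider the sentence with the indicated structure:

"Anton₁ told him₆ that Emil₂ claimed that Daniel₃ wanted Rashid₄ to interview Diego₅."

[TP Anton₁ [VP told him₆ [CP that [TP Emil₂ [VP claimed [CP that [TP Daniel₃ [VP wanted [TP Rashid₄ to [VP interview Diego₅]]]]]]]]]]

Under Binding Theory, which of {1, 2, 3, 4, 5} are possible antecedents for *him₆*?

*him* is a pronoun, so Principle B applies: it must be free in its binding domain.
Binding domain of *him₆*: the matrix TP, whose subject is Anton₁.
*Anton₁* c-commands the pronoun within its binding domain → coindexation would violate Principle B.
*Emil₂*: the pronoun c-commands this R-expression → coindexation would violate Principle C on *Emil₂*.
*Daniel₃*: the pronoun c-commands this R-expression → coindexation would violate Principle C on *Daniel₃*.
*Rashid₄*: the pronoun c-commands this R-expression → coindexation would violate Principle C on *Rashid₄*.
*Diego₅*: the pronoun c-commands this R-expression → coindexation would violate Principle C on *Diego₅*.

none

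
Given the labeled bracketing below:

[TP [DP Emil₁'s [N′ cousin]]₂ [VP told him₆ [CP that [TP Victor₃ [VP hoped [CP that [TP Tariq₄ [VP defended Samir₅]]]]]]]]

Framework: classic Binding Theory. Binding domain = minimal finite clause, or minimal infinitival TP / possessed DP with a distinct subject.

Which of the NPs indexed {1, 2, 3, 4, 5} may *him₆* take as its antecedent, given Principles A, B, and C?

*him* is a pronoun, so Principle B applies: it must be free in its binding domain.
Binding domain of *him₆*: the matrix TP, whose subject is [Emil₁'s cousin]₂.
*Emil₁* and the pronoun do not c-command one another → neither Principle B nor Principle C is at stake; coindexation permitted.
*[Emil₁'s cousin]₂* c-commands the pronoun within its binding domain → coindexation would violate Principle B.
*Victor₃*: the pronoun c-commands this R-expression → coindexation would violate Principle C on *Victor₃*.
*Tariq₄*: the pronoun c-commands this R-expression → coindexation would violate Principle C on *Tariq₄*.
*Samir₅*: the pronoun c-commands this R-expression → coindexation would violate Principle C on *Samir₅*.

{1}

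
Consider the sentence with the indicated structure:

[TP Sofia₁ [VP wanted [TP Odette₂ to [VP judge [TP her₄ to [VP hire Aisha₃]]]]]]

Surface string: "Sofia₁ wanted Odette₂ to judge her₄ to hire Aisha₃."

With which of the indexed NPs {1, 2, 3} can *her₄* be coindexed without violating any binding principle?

{1}

*her* is a pronoun, so Principle B applies: it must be free in its binding domain.
Binding domain of *her₄*: the embedded TP, whose subject is Odette₂.
*Sofia₁* c-commands the pronoun but from outside its binding domain, and is not c-commanded by it → coindexation permitted.
*Odette₂* c-commands the pronoun within its binding domain → coindexation would violate Principle B.
*Aisha₃*: the pronoun c-commands this R-expression → coindexation would violate Principle C on *Aisha₃*.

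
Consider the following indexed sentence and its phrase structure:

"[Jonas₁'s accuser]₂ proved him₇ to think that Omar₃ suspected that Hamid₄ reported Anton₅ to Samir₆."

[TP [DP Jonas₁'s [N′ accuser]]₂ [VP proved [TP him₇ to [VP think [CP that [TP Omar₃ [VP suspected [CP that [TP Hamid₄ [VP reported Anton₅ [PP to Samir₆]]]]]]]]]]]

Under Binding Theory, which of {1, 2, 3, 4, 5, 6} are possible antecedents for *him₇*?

{1}

*him* is a pronoun, so Principle B applies: it must be free in its binding domain.
Binding domain of *him₇*: the matrix TP, whose subject is [Jonas₁'s accuser]₂.
*Jonas₁* and the pronoun do not c-command one another → neither Principle B nor Principle C is at stake; coindexation permitted.
*[Jonas₁'s accuser]₂* c-commands the pronoun within its binding domain → coindexation would violate Principle B.
*Omar₃*: the pronoun c-commands this R-expression → coindexation would violate Principle C on *Omar₃*.
*Hamid₄*: the pronoun c-commands this R-expression → coindexation would violate Principle C on *Hamid₄*.
*Anton₅*: the pronoun c-commands this R-expression → coindexation would violate Principle C on *Anton₅*.
*Samir₆*: the pronoun c-commands this R-expression → coindexation would violate Principle C on *Samir₆*.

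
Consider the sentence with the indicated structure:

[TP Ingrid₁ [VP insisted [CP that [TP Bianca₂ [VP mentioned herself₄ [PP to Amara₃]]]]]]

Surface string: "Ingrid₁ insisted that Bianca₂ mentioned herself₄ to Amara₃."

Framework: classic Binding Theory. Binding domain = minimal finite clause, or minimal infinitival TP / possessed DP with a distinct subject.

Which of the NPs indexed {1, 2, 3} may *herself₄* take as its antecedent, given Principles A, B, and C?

{2}

*herself* is an anaphor, so Principle A applies: it must be bound in its binding domain.
Binding domain of *herself₄*: the embedded TP, whose subject is Bianca₂.
*Ingrid₁* c-commands the anaphor but is outside its binding domain → cannot satisfy Principle A.
*Bianca₂* c-commands the anaphor within its binding domain → licit binder.
*Amara₃* does not c-command the anaphor → cannot bind it.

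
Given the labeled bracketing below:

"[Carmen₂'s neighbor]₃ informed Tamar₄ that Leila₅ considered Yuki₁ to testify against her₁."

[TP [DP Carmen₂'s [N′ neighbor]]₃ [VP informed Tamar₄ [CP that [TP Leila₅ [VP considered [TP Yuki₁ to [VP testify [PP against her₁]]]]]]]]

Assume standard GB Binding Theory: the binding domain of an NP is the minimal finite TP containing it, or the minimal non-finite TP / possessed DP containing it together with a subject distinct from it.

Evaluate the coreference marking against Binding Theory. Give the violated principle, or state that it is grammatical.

Principle B

The two coindexed NPs are *Yuki₁* and *her₁*.
*her₁* is a pronoun. Its binding domain is the embedded TP, whose subject is Yuki₁.
*Yuki₁* c-commands it within that domain and carries the same index.
The pronoun is locally bound → Principle B violation.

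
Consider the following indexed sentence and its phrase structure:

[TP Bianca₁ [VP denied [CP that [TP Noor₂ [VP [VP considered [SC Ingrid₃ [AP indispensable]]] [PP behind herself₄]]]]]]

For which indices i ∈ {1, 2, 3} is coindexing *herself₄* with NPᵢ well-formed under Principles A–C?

{2}

*herself* is an anaphor, so Principle A applies: it must be bound in its binding domain.
Binding domain of *herself₄*: the embedded TP, whose subject is Noor₂.
*Bianca₁* c-commands the anaphor but is outside its binding domain → cannot satisfy Principle A.
*Noor₂* c-commands the anaphor within its binding domain → licit binder.
*Ingrid₃* does not c-command the anaphor → cannot bind it.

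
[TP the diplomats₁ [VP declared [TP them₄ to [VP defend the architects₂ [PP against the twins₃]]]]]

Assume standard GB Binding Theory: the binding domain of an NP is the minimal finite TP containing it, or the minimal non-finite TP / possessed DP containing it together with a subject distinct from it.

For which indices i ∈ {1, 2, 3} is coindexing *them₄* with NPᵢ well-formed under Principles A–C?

*them* is a pronoun, so Principle B applies: it must be free in its binding domain.
Binding domain of *them₄*: the matrix TP, whose subject is the diplomats₁.
*the diplomats₁* c-commands the pronoun within its binding domain → coindexation would violate Principle B.
*the architects₂*: the pronoun c-commands this R-expression → coindexation would violate Principle C on *the architects₂*.
*the twins₃*: the pronoun c-commands this R-expression → coindexation would violate Principle C on *the twins₃*.

none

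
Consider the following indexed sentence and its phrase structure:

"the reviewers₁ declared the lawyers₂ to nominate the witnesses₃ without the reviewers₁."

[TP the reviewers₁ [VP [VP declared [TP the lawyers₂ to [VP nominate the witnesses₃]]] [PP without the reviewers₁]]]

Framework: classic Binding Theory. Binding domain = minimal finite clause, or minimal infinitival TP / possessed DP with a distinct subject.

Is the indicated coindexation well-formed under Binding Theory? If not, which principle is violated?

The two coindexed NPs are *the reviewers₁* (the lower occurrence) and *the reviewers₁* (the higher occurrence).
*the reviewers₁* (the lower occurrence) is an R-expression. Principle C requires it to be free everywhere.
*the reviewers₁* (the higher occurrence) c-commands it and carries the same index.
The R-expression is bound → Principle C violation.

Principle C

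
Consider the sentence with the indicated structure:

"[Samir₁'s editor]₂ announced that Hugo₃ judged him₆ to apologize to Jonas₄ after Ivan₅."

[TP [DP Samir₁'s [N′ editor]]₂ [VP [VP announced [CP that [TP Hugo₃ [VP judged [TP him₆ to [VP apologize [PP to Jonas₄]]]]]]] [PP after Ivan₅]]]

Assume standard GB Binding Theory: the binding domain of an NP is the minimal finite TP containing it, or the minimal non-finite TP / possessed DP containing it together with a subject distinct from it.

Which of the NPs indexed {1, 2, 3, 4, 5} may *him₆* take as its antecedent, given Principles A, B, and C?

*him* is a pronoun, so Principle B applies: it must be free in its binding domain.
Binding domain of *him₆*: the embedded TP, whose subject is Hugo₃.
*Samir₁* and the pronoun do not c-command one another → neither Principle B nor Principle C is at stake; coindexation permitted.
*[Samir₁'s editor]₂* c-commands the pronoun but from outside its binding domain, and is not c-commanded by it → coindexation permitted.
*Hugo₃* c-commands the pronoun within its binding domain → coindexation would violate Principle B.
*Jonas₄*: the pronoun c-commands this R-expression → coindexation would violate Principle C on *Jonas₄*.
*Ivan₅* and the pronoun do not c-command one another → neither Principle B nor Principle C is at stake; coindexation permitted.

{1, 2, 5}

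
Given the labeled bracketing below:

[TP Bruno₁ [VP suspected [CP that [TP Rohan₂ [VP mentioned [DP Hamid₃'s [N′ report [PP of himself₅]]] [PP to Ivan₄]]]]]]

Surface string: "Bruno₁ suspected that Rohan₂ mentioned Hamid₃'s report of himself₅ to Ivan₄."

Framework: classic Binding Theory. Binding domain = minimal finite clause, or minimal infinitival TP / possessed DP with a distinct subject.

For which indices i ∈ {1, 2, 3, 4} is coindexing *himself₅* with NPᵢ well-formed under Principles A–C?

*himself* is an anaphor, so Principle A applies: it must be bound in its binding domain.
Binding domain of *himself₅*: the possessed DP, whose subject is Hamid₃.
*Bruno₁* c-commands the anaphor but is outside its binding domain → cannot satisfy Principle A.
*Rohan₂* c-commands the anaphor but is outside its binding domain → cannot satisfy Principle A.
*Hamid₃* c-commands the anaphor within its binding domain → licit binder.
*Ivan₄* does not c-command the anaphor → cannot bind it.

{3}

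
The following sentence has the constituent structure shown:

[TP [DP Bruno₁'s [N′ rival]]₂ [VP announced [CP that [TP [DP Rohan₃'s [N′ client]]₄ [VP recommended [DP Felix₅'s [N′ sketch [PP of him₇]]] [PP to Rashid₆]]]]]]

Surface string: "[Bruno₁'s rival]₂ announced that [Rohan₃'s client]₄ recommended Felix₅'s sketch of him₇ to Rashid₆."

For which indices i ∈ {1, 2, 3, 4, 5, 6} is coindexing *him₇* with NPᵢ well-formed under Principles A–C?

*him* is a pronoun, so Principle B applies: it must be free in its binding domain.
Binding domain of *him₇*: the possessed DP, whose subject is Felix₅.
*Bruno₁* and the pronoun do not c-command one another → neither Principle B nor Principle C is at stake; coindexation permitted.
*[Bruno₁'s rival]₂* c-commands the pronoun but from outside its binding domain, and is not c-commanded by it → coindexation permitted.
*Rohan₃* and the pronoun do not c-command one another → neither Principle B nor Principle C is at stake; coindexation permitted.
*[Rohan₃'s client]₄* c-commands the pronoun but from outside its binding domain, and is not c-commanded by it → coindexation permitted.
*Felix₅* c-commands the pronoun within its binding domain → coindexation would violate Principle B.
*Rashid₆* and the pronoun do not c-command one another → neither Principle B nor Principle C is at stake; coindexation permitted.

{1, 2, 3, 4, 6}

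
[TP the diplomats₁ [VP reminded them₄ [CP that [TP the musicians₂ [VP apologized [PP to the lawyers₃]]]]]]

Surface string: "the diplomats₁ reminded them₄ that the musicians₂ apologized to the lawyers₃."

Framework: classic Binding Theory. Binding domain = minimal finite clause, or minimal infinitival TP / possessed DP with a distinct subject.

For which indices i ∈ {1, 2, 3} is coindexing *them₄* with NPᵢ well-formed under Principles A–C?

*them* is a pronoun, so Principle B applies: it must be free in its binding domain.
Binding domain of *them₄*: the matrix TP, whose subject is the diplomats₁.
*the diplomats₁* c-commands the pronoun within its binding domain → coindexation would violate Principle B.
*the musicians₂*: the pronoun c-commands this R-expression → coindexation would violate Principle C on *the musicians₂*.
*the lawyers₃*: the pronoun c-commands this R-expression → coindexation would violate Principle C on *the lawyers₃*.

none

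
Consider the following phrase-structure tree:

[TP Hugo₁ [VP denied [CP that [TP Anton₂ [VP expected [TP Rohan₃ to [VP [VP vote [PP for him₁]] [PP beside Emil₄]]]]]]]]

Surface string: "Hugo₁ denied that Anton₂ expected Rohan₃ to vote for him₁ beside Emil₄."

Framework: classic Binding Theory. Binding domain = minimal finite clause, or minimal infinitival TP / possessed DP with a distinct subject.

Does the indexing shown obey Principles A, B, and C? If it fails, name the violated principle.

The two coindexed NPs are *Hugo₁* and *him₁*.
*him₁* is a pronoun; its binding domain is the embedded TP, whose subject is Rohan₃. Within that domain it is c-commanded only by *Rohan₃*, which carries a different index — the pronoun is free locally, so Principle B holds.
*Hugo₁* is an R-expression; *him₁* does not c-command it, and no other NP shares its index, so Principle C is satisfied.
All principles are respected.

grammatical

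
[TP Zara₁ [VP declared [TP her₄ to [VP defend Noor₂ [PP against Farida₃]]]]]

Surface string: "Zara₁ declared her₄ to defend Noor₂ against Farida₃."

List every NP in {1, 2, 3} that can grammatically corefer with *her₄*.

*her* is a pronoun, so Principle B applies: it must be free in its binding domain.
Binding domain of *her₄*: the matrix TP, whose subject is Zara₁.
*Zara₁* c-commands the pronoun within its binding domain → coindexation would violate Principle B.
*Noor₂*: the pronoun c-commands this R-expression → coindexation would violate Principle C on *Noor₂*.
*Farida₃*: the pronoun c-commands this R-expression → coindexation would violate Principle C on *Farida₃*.

none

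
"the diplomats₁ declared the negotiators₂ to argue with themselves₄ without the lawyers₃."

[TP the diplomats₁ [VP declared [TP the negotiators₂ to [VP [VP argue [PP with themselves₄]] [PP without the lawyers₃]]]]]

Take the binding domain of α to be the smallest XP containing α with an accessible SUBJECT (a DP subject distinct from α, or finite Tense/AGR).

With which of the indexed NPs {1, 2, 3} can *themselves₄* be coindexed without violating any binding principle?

*themselves* is an anaphor, so Principle A applies: it must be bound in its binding domain.
Binding domain of *themselves₄*: the embedded TP, whose subject is the negotiators₂.
*the diplomats₁* c-commands the anaphor but is outside its binding domain → cannot satisfy Principle A.
*the negotiators₂* c-commands the anaphor within its binding domain → licit binder.
*the lawyers₃* does not c-command the anaphor → cannot bind it.

{2}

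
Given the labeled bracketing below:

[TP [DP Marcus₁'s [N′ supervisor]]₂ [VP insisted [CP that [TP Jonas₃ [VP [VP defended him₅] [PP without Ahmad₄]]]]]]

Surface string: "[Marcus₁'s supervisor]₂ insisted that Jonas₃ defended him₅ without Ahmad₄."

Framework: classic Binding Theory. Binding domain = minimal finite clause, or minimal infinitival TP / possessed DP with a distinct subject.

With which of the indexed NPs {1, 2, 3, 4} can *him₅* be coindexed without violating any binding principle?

{1, 2, 4}

*him* is a pronoun, so Principle B applies: it must be free in its binding domain.
Binding domain of *him₅*: the embedded TP, whose subject is Jonas₃.
*Marcus₁* and the pronoun do not c-command one another → neither Principle B nor Principle C is at stake; coindexation permitted.
*[Marcus₁'s supervisor]₂* c-commands the pronoun but from outside its binding domain, and is not c-commanded by it → coindexation permitted.
*Jonas₃* c-commands the pronoun within its binding domain → coindexation would violate Principle B.
*Ahmad₄* and the pronoun do not c-command one another → neither Principle B nor Principle C is at stake; coindexation permitted.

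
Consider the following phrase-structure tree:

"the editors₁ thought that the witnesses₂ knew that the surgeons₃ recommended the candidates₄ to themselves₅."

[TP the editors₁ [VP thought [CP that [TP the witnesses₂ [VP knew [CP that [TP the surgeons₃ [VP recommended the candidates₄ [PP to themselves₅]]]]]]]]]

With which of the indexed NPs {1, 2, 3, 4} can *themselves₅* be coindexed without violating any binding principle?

{3, 4}

*themselves* is an anaphor, so Principle A applies: it must be bound in its binding domain.
Binding domain of *themselves₅*: the embedded TP, whose subject is the surgeons₃.
*the editors₁* c-commands the anaphor but is outside its binding domain → cannot satisfy Principle A.
*the witnesses₂* c-commands the anaphor but is outside its binding domain → cannot satisfy Principle A.
*the surgeons₃* c-commands the anaphor within its binding domain → licit binder.
*the candidates₄* c-commands the anaphor within its binding domain → licit binder.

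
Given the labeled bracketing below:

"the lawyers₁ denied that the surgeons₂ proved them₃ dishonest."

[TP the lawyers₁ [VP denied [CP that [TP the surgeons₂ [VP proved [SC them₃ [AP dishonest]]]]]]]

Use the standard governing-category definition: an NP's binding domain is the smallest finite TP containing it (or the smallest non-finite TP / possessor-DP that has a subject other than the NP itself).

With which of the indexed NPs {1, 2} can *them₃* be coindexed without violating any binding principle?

*them* is a pronoun, so Principle B applies: it must be free in its binding domain.
Binding domain of *them₃*: the embedded TP, whose subject is the surgeons₂.
*the lawyers₁* c-commands the pronoun but from outside its binding domain, and is not c-commanded by it → coindexation permitted.
*the surgeons₂* c-commands the pronoun within its binding domain → coindexation would violate Principle B.

{1}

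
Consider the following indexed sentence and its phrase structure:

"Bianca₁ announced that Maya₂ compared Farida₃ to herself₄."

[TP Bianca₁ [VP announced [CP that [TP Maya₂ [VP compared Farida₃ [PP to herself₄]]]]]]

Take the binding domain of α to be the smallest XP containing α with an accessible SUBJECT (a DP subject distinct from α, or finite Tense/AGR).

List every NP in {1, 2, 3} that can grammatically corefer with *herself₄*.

*herself* is an anaphor, so Principle A applies: it must be bound in its binding domain.
Binding domain of *herself₄*: the embedded TP, whose subject is Maya₂.
*Bianca₁* c-commands the anaphor but is outside its binding domain → cannot satisfy Principle A.
*Maya₂* c-commands the anaphor within its binding domain → licit binder.
*Farida₃* c-commands the anaphor within its binding domain → licit binder.

{2, 3}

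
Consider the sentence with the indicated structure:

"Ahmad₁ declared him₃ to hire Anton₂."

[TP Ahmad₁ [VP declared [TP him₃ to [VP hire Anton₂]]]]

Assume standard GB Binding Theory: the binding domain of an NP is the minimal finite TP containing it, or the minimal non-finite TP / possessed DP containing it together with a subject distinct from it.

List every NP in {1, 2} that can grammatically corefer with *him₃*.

*him* is a pronoun, so Principle B applies: it must be free in its binding domain.
Binding domain of *him₃*: the matrix TP, whose subject is Ahmad₁.
*Ahmad₁* c-commands the pronoun within its binding domain → coindexation would violate Principle B.
*Anton₂*: the pronoun c-commands this R-expression → coindexation would violate Principle C on *Anton₂*.

none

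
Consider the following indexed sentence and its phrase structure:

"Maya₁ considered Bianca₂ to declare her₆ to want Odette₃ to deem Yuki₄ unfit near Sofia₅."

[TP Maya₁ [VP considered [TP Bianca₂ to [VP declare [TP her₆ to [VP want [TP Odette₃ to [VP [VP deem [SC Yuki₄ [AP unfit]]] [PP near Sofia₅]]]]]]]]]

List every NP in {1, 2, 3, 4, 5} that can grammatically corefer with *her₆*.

*her* is a pronoun, so Principle B applies: it must be free in its binding domain.
Binding domain of *her₆*: the embedded TP, whose subject is Bianca₂.
*Maya₁* c-commands the pronoun but from outside its binding domain, and is not c-commanded by it → coindexation permitted.
*Bianca₂* c-commands the pronoun within its binding domain → coindexation would violate Principle B.
*Odette₃*: the pronoun c-commands this R-expression → coindexation would violate Principle C on *Odette₃*.
*Yuki₄*: the pronoun c-commands this R-expression → coindexation would violate Principle C on *Yuki₄*.
*Sofia₅*: the pronoun c-commands this R-expression → coindexation would violate Principle C on *Sofia₅*.

{1}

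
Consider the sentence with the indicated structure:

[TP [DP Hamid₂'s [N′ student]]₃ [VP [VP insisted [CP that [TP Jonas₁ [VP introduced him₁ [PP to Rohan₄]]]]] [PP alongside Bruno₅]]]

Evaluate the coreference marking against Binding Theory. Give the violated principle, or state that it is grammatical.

The two coindexed NPs are *Jonas₁* and *him₁*.
*him₁* is a pronoun. Its binding domain is the embedded TP, whose subject is Jonas₁.
*Jonas₁* c-commands it within that domain and carries the same index.
The pronoun is locally bound → Principle B violation.

Principle B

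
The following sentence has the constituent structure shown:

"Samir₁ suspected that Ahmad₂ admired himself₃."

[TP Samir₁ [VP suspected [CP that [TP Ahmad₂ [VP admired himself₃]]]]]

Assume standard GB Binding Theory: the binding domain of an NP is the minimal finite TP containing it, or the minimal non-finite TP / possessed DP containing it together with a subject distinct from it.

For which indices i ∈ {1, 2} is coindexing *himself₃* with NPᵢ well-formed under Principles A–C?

{2}

*himself* is an anaphor, so Principle A applies: it must be bound in its binding domain.
Binding domain of *himself₃*: the embedded TP, whose subject is Ahmad₂.
*Samir₁* c-commands the anaphor but is outside its binding domain → cannot satisfy Principle A.
*Ahmad₂* c-commands the anaphor within its binding domain → licit binder.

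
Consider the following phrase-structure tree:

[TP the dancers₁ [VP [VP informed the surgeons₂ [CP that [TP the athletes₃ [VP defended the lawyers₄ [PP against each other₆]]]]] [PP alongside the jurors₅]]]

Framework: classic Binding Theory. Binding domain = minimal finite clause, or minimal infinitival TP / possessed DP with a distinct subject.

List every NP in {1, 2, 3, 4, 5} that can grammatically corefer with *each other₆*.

*each other* is an anaphor, so Principle A applies: it must be bound in its binding domain.
Binding domain of *each other₆*: the embedded TP, whose subject is the athletes₃.
*the dancers₁* c-commands the anaphor but is outside its binding domain → cannot satisfy Principle A.
*the surgeons₂* c-commands the anaphor but is outside its binding domain → cannot satisfy Principle A.
*the athletes₃* c-commands the anaphor within its binding domain → licit binder.
*the lawyers₄* c-commands the anaphor within its binding domain → licit binder.
*the jurors₅* does not c-command the anaphor → cannot bind it.

{3, 4}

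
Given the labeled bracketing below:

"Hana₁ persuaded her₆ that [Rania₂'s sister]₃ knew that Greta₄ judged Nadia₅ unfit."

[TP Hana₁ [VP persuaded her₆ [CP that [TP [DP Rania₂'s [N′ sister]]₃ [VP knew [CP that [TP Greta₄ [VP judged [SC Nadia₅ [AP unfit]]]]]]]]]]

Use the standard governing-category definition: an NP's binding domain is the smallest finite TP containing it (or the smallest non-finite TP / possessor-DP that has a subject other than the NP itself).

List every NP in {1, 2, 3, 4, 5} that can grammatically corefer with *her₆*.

none

*her* is a pronoun, so Principle B applies: it must be free in its binding domain.
Binding domain of *her₆*: the matrix TP, whose subject is Hana₁.
*Hana₁* c-commands the pronoun within its binding domain → coindexation would violate Principle B.
*Rania₂*: the pronoun c-commands this R-expression → coindexation would violate Principle C on *Rania₂*.
*[Rania₂'s sister]₃*: the pronoun c-commands this R-expression → coindexation would violate Principle C on *[Rania₂'s sister]₃*.
*Greta₄*: the pronoun c-commands this R-expression → coindexation would violate Principle C on *Greta₄*.
*Nadia₅*: the pronoun c-commands this R-expression → coindexation would violate Principle C on *Nadia₅*.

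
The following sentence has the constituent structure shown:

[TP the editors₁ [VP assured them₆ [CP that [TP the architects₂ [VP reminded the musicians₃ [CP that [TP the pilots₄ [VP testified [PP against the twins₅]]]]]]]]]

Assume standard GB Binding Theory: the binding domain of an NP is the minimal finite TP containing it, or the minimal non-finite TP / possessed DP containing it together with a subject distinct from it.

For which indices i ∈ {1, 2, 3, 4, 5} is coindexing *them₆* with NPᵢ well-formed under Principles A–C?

*them* is a pronoun, so Principle B applies: it must be free in its binding domain.
Binding domain of *them₆*: the matrix TP, whose subject is the editors₁.
*the editors₁* c-commands the pronoun within its binding domain → coindexation would violate Principle B.
*the architects₂*: the pronoun c-commands this R-expression → coindexation would violate Principle C on *the architects₂*.
*the musicians₃*: the pronoun c-commands this R-expression → coindexation would violate Principle C on *the musicians₃*.
*the pilots₄*: the pronoun c-commands this R-expression → coindexation would violate Principle C on *the pilots₄*.
*the twins₅*: the pronoun c-commands this R-expression → coindexation would violate Principle C on *the twins₅*.

none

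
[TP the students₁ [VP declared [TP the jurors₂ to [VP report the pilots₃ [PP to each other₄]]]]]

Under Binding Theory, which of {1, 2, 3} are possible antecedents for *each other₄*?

*each other* is an anaphor, so Principle A applies: it must be bound in its binding domain.
Binding domain of *each other₄*: the embedded TP, whose subject is the jurors₂.
*the students₁* c-commands the anaphor but is outside its binding domain → cannot satisfy Principle A.
*the jurors₂* c-commands the anaphor within its binding domain → licit binder.
*the pilots₃* c-commands the anaphor within its binding domain → licit binder.

{2, 3}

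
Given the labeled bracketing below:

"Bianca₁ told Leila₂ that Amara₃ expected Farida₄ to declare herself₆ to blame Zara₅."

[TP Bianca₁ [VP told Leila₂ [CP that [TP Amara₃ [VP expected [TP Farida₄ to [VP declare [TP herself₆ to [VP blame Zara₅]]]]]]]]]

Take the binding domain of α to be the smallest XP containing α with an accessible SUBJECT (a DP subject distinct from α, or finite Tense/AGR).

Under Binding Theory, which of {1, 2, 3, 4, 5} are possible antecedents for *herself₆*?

*herself* is an anaphor, so Principle A applies: it must be bound in its binding domain.
Binding domain of *herself₆*: the embedded TP, whose subject is Farida₄.
*Bianca₁* c-commands the anaphor but is outside its binding domain → cannot satisfy Principle A.
*Leila₂* c-commands the anaphor but is outside its binding domain → cannot satisfy Principle A.
*Amara₃* c-commands the anaphor but is outside its binding domain → cannot satisfy Principle A.
*Farida₄* c-commands the anaphor within its binding domain → licit binder.
*Zara₅* does not c-command the anaphor → cannot bind it.

{4}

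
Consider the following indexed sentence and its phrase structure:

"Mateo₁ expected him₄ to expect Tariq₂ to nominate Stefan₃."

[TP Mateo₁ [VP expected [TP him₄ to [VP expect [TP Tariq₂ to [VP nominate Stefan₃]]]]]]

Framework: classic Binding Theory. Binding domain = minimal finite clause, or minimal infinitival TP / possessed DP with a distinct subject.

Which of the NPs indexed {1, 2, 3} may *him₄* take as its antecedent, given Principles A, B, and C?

*him* is a pronoun, so Principle B applies: it must be free in its binding domain.
Binding domain of *him₄*: the matrix TP, whose subject is Mateo₁.
*Mateo₁* c-commands the pronoun within its binding domain → coindexation would violate Principle B.
*Tariq₂*: the pronoun c-commands this R-expression → coindexation would violate Principle C on *Tariq₂*.
*Stefan₃*: the pronoun c-commands this R-expression → coindexation would violate Principle C on *Stefan₃*.

none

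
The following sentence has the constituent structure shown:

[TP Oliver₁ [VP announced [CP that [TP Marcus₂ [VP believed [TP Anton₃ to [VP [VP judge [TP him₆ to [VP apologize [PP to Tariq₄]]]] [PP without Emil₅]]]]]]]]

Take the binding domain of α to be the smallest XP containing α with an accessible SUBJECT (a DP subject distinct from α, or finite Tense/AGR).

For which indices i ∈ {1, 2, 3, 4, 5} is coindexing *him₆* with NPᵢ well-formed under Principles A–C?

*him* is a pronoun, so Principle B applies: it must be free in its binding domain.
Binding domain of *him₆*: the embedded TP, whose subject is Anton₃.
*Oliver₁* c-commands the pronoun but from outside its binding domain, and is not c-commanded by it → coindexation permitted.
*Marcus₂* c-commands the pronoun but from outside its binding domain, and is not c-commanded by it → coindexation permitted.
*Anton₃* c-commands the pronoun within its binding domain → coindexation would violate Principle B.
*Tariq₄*: the pronoun c-commands this R-expression → coindexation would violate Principle C on *Tariq₄*.
*Emil₅* and the pronoun do not c-command one another → neither Principle B nor Principle C is at stake; coindexation permitted.

{1, 2, 5}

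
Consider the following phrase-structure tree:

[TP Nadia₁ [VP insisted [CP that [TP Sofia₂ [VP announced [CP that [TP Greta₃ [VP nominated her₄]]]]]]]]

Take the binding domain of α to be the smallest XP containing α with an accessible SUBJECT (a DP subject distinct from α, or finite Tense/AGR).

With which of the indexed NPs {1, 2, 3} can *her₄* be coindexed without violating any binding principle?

*her* is a pronoun, so Principle B applies: it must be free in its binding domain.
Binding domain of *her₄*: the embedded TP, whose subject is Greta₃.
*Nadia₁* c-commands the pronoun but from outside its binding domain, and is not c-commanded by it → coindexation permitted.
*Sofia₂* c-commands the pronoun but from outside its binding domain, and is not c-commanded by it → coindexation permitted.
*Greta₃* c-commands the pronoun within its binding domain → coindexation would violate Principle B.

{1, 2}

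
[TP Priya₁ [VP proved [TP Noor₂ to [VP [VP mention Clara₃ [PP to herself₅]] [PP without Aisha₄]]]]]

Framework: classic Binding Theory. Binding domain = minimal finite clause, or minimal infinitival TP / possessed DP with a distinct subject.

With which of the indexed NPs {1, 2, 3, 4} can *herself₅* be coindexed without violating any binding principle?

*herself* is an anaphor, so Principle A applies: it must be bound in its binding domain.
Binding domain of *herself₅*: the embedded TP, whose subject is Noor₂.
*Priya₁* c-commands the anaphor but is outside its binding domain → cannot satisfy Principle A.
*Noor₂* c-commands the anaphor within its binding domain → licit binder.
*Clara₃* c-commands the anaphor within its binding domain → licit binder.
*Aisha₄* does not c-command the anaphor → cannot bind it.

{2, 3}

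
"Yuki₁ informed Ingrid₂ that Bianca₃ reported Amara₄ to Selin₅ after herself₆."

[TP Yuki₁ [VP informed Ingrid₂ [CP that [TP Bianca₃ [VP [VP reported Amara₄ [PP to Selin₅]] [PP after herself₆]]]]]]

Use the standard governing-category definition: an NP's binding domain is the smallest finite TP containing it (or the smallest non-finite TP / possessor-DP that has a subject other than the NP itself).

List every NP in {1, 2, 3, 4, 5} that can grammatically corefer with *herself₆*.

{3}

*herself* is an anaphor, so Principle A applies: it must be bound in its binding domain.
Binding domain of *herself₆*: the embedded TP, whose subject is Bianca₃.
*Yuki₁* c-commands the anaphor but is outside its binding domain → cannot satisfy Principle A.
*Ingrid₂* c-commands the anaphor but is outside its binding domain → cannot satisfy Principle A.
*Bianca₃* c-commands the anaphor within its binding domain → licit binder.
*Amara₄* does not c-command the anaphor → cannot bind it.
*Selin₅* does not c-command the anaphor → cannot bind it.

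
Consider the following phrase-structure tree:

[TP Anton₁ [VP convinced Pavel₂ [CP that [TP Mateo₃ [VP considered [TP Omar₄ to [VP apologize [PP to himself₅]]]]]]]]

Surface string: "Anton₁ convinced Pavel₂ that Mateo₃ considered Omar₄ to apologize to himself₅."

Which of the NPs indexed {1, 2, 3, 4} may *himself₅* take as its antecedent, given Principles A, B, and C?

{4}

*himself* is an anaphor, so Principle A applies: it must be bound in its binding domain.
Binding domain of *himself₅*: the embedded TP, whose subject is Omar₄.
*Anton₁* c-commands the anaphor but is outside its binding domain → cannot satisfy Principle A.
*Pavel₂* c-commands the anaphor but is outside its binding domain → cannot satisfy Principle A.
*Mateo₃* c-commands the anaphor but is outside its binding domain → cannot satisfy Principle A.
*Omar₄* c-commands the anaphor within its binding domain → licit binder.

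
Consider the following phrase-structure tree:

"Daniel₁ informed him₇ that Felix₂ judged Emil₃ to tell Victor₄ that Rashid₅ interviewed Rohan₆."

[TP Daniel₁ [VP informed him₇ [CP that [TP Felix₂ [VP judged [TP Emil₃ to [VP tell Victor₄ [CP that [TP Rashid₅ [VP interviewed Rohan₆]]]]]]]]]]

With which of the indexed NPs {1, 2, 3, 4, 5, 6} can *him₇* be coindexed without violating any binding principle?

*him* is a pronoun, so Principle B applies: it must be free in its binding domain.
Binding domain of *him₇*: the matrix TP, whose subject is Daniel₁.
*Daniel₁* c-commands the pronoun within its binding domain → coindexation would violate Principle B.
*Felix₂*: the pronoun c-commands this R-expression → coindexation would violate Principle C on *Felix₂*.
*Emil₃*: the pronoun c-commands this R-expression → coindexation would violate Principle C on *Emil₃*.
*Victor₄*: the pronoun c-commands this R-expression → coindexation would violate Principle C on *Victor₄*.
*Rashid₅*: the pronoun c-commands this R-expression → coindexation would violate Principle C on *Rashid₅*.
*Rohan₆*: the pronoun c-commands this R-expression → coindexation would violate Principle C on *Rohan₆*.

none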